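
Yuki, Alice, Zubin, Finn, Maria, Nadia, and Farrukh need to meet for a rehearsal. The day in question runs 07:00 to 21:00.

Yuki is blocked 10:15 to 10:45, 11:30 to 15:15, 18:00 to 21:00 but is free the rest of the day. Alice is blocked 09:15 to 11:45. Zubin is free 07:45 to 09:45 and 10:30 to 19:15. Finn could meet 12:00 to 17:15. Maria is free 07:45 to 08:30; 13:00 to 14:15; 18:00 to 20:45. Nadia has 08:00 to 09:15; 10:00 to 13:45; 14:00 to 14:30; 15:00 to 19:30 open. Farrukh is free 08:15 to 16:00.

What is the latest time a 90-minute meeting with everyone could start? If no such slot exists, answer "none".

Yuki free: 07:00-10:15, 10:45-11:30, 15:15-18:00 (invert busy blocks within the working day).
Alice free: 07:00-09:15, 11:45-21:00 (invert busy blocks within the working day).
Zubin free: 07:45-09:45, 10:30-19:15.
Finn free: 12:00-17:15.
Maria free: 07:45-08:30, 13:00-14:15, 18:00-20:45.
Nadia free: 08:00-09:15, 10:00-13:45, 14:00-14:30, 15:00-19:30.
Farrukh free: 08:15-16:00.
Yuki ∩ Alice: 07:00-09:15, 15:15-18:00.
Yuki ∩ Alice ∩ Zubin: 07:45-09:15, 15:15-18:00.
Yuki ∩ Alice ∩ Zubin ∩ Finn: 15:15-17:15.
Yuki ∩ Alice ∩ Zubin ∩ Finn ∩ Maria: ∅.
Yuki ∩ Alice ∩ Zubin ∩ Finn ∩ Maria ∩ Nadia: ∅.
Yuki ∩ Alice ∩ Zubin ∩ Finn ∩ Maria ∩ Nadia ∩ Farrukh: ∅.
There is no time when everyone is free.
No common window is at least 90 minutes long.

none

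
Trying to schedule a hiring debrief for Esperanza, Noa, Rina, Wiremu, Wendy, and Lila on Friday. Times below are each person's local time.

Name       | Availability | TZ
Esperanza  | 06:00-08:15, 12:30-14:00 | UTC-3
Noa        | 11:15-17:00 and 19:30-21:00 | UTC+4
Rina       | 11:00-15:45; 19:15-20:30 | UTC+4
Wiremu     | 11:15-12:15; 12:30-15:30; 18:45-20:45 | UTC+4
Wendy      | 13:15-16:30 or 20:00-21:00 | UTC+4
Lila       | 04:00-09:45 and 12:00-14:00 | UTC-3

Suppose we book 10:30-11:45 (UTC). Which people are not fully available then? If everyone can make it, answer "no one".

Esperanza in UTC: 09:00-11:15, 15:30-17:00 (add 3h to convert from UTC-3).
Noa in UTC: 07:15-13:00, 15:30-17:00 (subtract 4h to convert from UTC+4).
Rina in UTC: 07:00-11:45, 15:15-16:30 (subtract 4h to convert from UTC+4).
Wiremu in UTC: 07:15-08:15, 08:30-11:30, 14:45-16:45 (subtract 4h to convert from UTC+4).
Wendy in UTC: 09:15-12:30, 16:00-17:00 (subtract 4h to convert from UTC+4).
Lila in UTC: 07:00-12:45, 15:00-17:00 (add 3h to convert from UTC-3).
Esperanza: not fully free for 10:30-11:45. Noa: free for 10:30-11:45. Rina: free for 10:30-11:45. Wiremu: not fully free for 10:30-11:45. Wendy: free for 10:30-11:45. Lila: free for 10:30-11:45.

Esperanza, Wiremu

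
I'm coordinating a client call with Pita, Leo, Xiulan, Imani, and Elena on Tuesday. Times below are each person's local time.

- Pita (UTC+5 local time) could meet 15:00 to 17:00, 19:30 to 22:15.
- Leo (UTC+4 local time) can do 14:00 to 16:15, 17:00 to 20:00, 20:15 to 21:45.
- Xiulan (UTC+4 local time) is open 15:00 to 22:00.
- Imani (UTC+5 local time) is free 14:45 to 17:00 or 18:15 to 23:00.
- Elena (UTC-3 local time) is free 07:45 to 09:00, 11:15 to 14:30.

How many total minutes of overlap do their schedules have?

210

Pita in UTC: 10:00-12:00, 14:30-17:15 (subtract 5h to convert from UTC+5).
Leo in UTC: 10:00-12:15, 13:00-16:00, 16:15-17:45 (subtract 4h to convert from UTC+4).
Xiulan in UTC: 11:00-18:00 (subtract 4h to convert from UTC+4).
Imani in UTC: 09:45-12:00, 13:15-18:00 (subtract 5h to convert from UTC+5).
Elena in UTC: 10:45-12:00, 14:15-17:30 (add 3h to convert from UTC-3).
Pita ∩ Leo: 10:00-12:00, 14:30-16:00, 16:15-17:15.
Pita ∩ Leo ∩ Xiulan: 11:00-12:00, 14:30-16:00, 16:15-17:15.
Pita ∩ Leo ∩ Xiulan ∩ Imani: 11:00-12:00, 14:30-16:00, 16:15-17:15.
Pita ∩ Leo ∩ Xiulan ∩ Imani ∩ Elena: 11:00-12:00, 14:30-16:00, 16:15-17:15.
So the common availability across everyone is 11:00-12:00, 14:30-16:00, 16:15-17:15.
Summing the common windows: 60 + 90 + 60 = 210 minutes.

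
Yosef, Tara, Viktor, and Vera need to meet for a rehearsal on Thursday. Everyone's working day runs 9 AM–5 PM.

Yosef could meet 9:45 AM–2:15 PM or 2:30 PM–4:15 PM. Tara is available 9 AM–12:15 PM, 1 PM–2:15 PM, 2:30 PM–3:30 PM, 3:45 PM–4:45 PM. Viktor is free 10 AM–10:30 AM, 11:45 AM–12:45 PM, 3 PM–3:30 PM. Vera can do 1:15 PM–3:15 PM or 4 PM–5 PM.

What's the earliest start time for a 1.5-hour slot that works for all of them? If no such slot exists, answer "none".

Yosef ∩ Tara: 09:45-12:15, 13:00-14:15, 14:30-15:30, 15:45-16:15.
Yosef ∩ Tara ∩ Viktor: 10:00-10:30, 11:45-12:15, 15:00-15:30.
Yosef ∩ Tara ∩ Viktor ∩ Vera: 15:00-15:15.
No common window is at least 90 minutes long.

none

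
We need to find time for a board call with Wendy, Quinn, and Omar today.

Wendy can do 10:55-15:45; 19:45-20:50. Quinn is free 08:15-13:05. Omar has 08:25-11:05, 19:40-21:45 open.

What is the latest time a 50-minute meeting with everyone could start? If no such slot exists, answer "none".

Wendy ∩ Quinn: 10:55-13:05.
Wendy ∩ Quinn ∩ Omar: 10:55-11:05.
No common window is at least 50 minutes long.

none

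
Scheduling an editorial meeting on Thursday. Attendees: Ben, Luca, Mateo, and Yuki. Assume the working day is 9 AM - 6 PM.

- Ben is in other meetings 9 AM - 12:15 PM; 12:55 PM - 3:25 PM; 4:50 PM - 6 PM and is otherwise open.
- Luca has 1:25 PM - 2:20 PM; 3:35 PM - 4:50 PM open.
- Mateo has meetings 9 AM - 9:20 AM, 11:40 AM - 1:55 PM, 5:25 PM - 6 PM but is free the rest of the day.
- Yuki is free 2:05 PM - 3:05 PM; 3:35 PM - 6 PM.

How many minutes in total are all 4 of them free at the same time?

75

Ben free: 12:15-12:55, 15:25-16:50 (invert busy blocks within the working day).
Luca free: 13:25-14:20, 15:35-16:50.
Mateo free: 09:20-11:40, 13:55-17:25 (invert busy blocks within the working day).
Yuki free: 14:05-15:05, 15:35-18:00.
Ben ∩ Luca: 15:35-16:50.
Ben ∩ Luca ∩ Mateo: 15:35-16:50.
Ben ∩ Luca ∩ Mateo ∩ Yuki: 15:35-16:50.
So the common availability across everyone is 15:35-16:50.
That's a single block of 75 minutes.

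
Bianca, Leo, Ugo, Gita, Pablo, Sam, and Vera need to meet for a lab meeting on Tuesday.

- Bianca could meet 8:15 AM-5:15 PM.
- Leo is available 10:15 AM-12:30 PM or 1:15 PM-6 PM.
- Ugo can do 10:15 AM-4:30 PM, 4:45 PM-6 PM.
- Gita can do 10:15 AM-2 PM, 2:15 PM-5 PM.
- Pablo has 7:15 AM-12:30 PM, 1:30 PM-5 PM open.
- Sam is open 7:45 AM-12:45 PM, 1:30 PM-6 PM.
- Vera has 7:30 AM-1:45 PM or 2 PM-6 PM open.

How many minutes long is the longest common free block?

Bianca ∩ Leo: 10:15-12:30, 13:15-17:15.
Bianca ∩ Leo ∩ Ugo: 10:15-12:30, 13:15-16:30, 16:45-17:15.
Bianca ∩ Leo ∩ Ugo ∩ Gita: 10:15-12:30, 13:15-14:00, 14:15-16:30, 16:45-17:00.
Bianca ∩ Leo ∩ Ugo ∩ Gita ∩ Pablo: 10:15-12:30, 13:30-14:00, 14:15-16:30, 16:45-17:00.
Bianca ∩ Leo ∩ Ugo ∩ Gita ∩ Pablo ∩ Sam: 10:15-12:30, 13:30-14:00, 14:15-16:30, 16:45-17:00.
Bianca ∩ Leo ∩ Ugo ∩ Gita ∩ Pablo ∩ Sam ∩ Vera: 10:15-12:30, 13:30-13:45, 14:15-16:30, 16:45-17:00.
Those are the intersection windows.
The longest is 10:15-12:30 at 135 minutes.

135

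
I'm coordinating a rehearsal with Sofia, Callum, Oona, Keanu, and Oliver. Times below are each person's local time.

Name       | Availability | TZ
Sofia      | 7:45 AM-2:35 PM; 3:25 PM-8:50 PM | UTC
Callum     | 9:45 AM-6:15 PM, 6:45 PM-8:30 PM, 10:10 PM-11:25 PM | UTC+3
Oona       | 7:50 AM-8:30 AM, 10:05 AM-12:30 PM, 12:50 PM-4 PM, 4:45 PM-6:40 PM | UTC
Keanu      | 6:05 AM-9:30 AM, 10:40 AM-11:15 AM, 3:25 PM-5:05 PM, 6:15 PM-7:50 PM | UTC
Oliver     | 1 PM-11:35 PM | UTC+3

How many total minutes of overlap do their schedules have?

70

Sofia in UTC: 07:45-14:35, 15:25-20:50.
Callum in UTC: 06:45-15:15, 15:45-17:30, 19:10-20:25 (subtract 3h to convert from UTC+3).
Oona in UTC: 07:50-08:30, 10:05-12:30, 12:50-16:00, 16:45-18:40.
Keanu in UTC: 06:05-09:30, 10:40-11:15, 15:25-17:05, 18:15-19:50.
Oliver in UTC: 10:00-20:35 (subtract 3h to convert from UTC+3).
Sofia ∩ Callum: 07:45-14:35, 15:45-17:30, 19:10-20:25.
Sofia ∩ Callum ∩ Oona: 07:50-08:30, 10:05-12:30, 12:50-14:35, 15:45-16:00, 16:45-17:30.
Sofia ∩ Callum ∩ Oona ∩ Keanu: 07:50-08:30, 10:40-11:15, 15:45-16:00, 16:45-17:05.
Sofia ∩ Callum ∩ Oona ∩ Keanu ∩ Oliver: 10:40-11:15, 15:45-16:00, 16:45-17:05.
Those are the intersection windows.
Summing the common windows: 35 + 15 + 20 = 70 minutes.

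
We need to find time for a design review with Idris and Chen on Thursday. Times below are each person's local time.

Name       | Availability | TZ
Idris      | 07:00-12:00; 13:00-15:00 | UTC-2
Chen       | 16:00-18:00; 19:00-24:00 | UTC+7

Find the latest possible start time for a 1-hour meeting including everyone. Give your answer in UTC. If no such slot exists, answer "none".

Idris in UTC: 09:00-14:00, 15:00-17:00 (add 2h to convert from UTC-2).
Chen in UTC: 09:00-11:00, 12:00-17:00 (subtract 7h to convert from UTC+7).
Idris ∩ Chen: 09:00-11:00, 12:00-14:00, 15:00-17:00.
So the common availability across everyone is 09:00-11:00, 12:00-14:00, 15:00-17:00.
The last common window of at least 60 minutes is 15:00-17:00; a 60-minute meeting can start as late as 16:00 and still end by 17:00.

16:00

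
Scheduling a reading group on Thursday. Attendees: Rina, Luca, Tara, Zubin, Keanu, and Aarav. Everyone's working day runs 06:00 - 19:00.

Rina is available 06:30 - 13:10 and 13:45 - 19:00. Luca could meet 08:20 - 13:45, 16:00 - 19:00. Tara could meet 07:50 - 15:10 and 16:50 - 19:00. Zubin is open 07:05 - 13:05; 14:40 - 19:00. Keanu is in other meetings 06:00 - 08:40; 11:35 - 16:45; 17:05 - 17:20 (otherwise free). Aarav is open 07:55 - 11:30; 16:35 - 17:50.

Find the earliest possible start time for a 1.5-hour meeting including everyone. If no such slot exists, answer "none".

08:40

Rina free: 06:30-13:10, 13:45-19:00.
Luca free: 08:20-13:45, 16:00-19:00.
Tara free: 07:50-15:10, 16:50-19:00.
Zubin free: 07:05-13:05, 14:40-19:00.
Keanu free: 08:40-11:35, 16:45-17:05, 17:20-19:00 (invert busy blocks within the working day).
Aarav free: 07:55-11:30, 16:35-17:50.
Rina ∩ Luca: 08:20-13:10, 16:00-19:00.
Rina ∩ Luca ∩ Tara: 08:20-13:10, 16:50-19:00.
Rina ∩ Luca ∩ Tara ∩ Zubin: 08:20-13:05, 16:50-19:00.
Rina ∩ Luca ∩ Tara ∩ Zubin ∩ Keanu: 08:40-11:35, 16:50-17:05, 17:20-19:00.
Rina ∩ Luca ∩ Tara ∩ Zubin ∩ Keanu ∩ Aarav: 08:40-11:30, 16:50-17:05, 17:20-17:50.
The first common window of at least 90 minutes is 08:40-11:30, so the earliest start is 08:40.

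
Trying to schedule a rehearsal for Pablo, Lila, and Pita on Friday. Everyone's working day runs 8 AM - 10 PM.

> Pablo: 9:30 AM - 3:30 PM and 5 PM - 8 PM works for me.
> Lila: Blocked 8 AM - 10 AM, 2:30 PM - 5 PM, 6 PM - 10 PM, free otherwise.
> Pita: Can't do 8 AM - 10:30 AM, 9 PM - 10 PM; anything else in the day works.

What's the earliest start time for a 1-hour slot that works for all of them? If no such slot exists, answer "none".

Pablo free: 09:30-15:30, 17:00-20:00.
Lila free: 10:00-14:30, 17:00-18:00 (invert busy blocks within the working day).
Pita free: 10:30-21:00 (invert busy blocks within the working day).
Pablo ∩ Lila: 10:00-14:30, 17:00-18:00.
Pablo ∩ Lila ∩ Pita: 10:30-14:30, 17:00-18:00.
The first common window of at least 60 minutes is 10:30-14:30, so the earliest start is 10:30.

10:30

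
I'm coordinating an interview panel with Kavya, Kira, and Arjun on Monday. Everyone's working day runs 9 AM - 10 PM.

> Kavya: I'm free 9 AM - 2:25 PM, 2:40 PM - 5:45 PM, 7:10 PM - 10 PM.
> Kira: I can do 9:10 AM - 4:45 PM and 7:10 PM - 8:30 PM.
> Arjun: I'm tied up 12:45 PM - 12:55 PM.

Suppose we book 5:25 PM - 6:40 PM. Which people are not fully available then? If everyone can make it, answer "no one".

Kavya free: 09:00-14:25, 14:40-17:45, 19:10-22:00.
Kira free: 09:10-16:45, 19:10-20:30.
Arjun free: 09:00-12:45, 12:55-22:00 (invert busy blocks within the working day).
Kavya: not fully free for 17:25-18:40. Kira: not fully free for 17:25-18:40. Arjun: free for 17:25-18:40.

Kavya, Kira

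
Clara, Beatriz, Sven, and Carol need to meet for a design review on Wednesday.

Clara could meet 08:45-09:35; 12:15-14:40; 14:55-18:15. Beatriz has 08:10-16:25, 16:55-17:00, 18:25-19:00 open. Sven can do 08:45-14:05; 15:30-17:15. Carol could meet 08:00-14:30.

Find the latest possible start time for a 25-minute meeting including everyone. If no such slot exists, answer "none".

13:40

Clara ∩ Beatriz: 08:45-09:35, 12:15-14:40, 14:55-16:25, 16:55-17:00.
Clara ∩ Beatriz ∩ Sven: 08:45-09:35, 12:15-14:05, 15:30-16:25, 16:55-17:00.
Clara ∩ Beatriz ∩ Sven ∩ Carol: 08:45-09:35, 12:15-14:05.
Those are the intersection windows.
The last common window of at least 25 minutes is 12:15-14:05; a 25-minute meeting can start as late as 13:40 and still end by 14:05.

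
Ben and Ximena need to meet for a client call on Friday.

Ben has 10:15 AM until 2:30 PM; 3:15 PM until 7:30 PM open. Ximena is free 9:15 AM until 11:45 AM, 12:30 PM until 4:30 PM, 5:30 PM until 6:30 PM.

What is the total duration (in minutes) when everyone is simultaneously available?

345

Ben ∩ Ximena: 10:15-11:45, 12:30-14:30, 15:15-16:30, 17:30-18:30.
Summing the common windows: 90 + 120 + 75 + 60 = 345 minutes.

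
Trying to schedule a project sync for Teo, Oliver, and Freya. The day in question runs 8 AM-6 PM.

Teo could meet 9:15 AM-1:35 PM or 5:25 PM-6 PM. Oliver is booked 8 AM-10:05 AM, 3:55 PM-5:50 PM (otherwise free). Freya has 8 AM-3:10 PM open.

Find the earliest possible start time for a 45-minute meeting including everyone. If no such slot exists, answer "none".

Teo free: 09:15-13:35, 17:25-18:00.
Oliver free: 10:05-15:55, 17:50-18:00 (invert busy blocks within the working day).
Freya free: 08:00-15:10.
Teo ∩ Oliver: 10:05-13:35, 17:50-18:00.
Teo ∩ Oliver ∩ Freya: 10:05-13:35.
The first common window of at least 45 minutes is 10:05-13:35, so the earliest start is 10:05.

10:05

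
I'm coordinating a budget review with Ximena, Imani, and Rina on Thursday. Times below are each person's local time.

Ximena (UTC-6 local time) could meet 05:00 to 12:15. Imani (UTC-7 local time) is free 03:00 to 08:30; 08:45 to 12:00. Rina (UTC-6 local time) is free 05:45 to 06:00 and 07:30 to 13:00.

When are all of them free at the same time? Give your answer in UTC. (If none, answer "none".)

11:45-12:00, 13:30-15:30, 15:45-18:15

Ximena in UTC: 11:00-18:15 (add 6h to convert from UTC-6).
Imani in UTC: 10:00-15:30, 15:45-19:00 (add 7h to convert from UTC-7).
Rina in UTC: 11:45-12:00, 13:30-19:00 (add 6h to convert from UTC-6).
Ximena ∩ Imani: 11:00-15:30, 15:45-18:15.
Ximena ∩ Imani ∩ Rina: 11:45-12:00, 13:30-15:30, 15:45-18:15.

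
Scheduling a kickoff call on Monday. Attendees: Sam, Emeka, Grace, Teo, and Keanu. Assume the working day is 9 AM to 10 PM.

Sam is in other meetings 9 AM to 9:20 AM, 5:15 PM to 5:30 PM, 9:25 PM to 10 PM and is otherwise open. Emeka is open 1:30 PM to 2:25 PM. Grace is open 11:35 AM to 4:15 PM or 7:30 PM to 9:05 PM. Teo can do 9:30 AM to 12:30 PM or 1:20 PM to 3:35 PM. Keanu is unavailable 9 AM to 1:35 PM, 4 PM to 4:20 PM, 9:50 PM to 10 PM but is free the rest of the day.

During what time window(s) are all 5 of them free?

13:35-14:25

Sam free: 09:20-17:15, 17:30-21:25 (invert busy blocks within the working day).
Emeka free: 13:30-14:25.
Grace free: 11:35-16:15, 19:30-21:05.
Teo free: 09:30-12:30, 13:20-15:35.
Keanu free: 13:35-16:00, 16:20-21:50 (invert busy blocks within the working day).
Sam ∩ Emeka: 13:30-14:25.
Sam ∩ Emeka ∩ Grace: 13:30-14:25.
Sam ∩ Emeka ∩ Grace ∩ Teo: 13:30-14:25.
Sam ∩ Emeka ∩ Grace ∩ Teo ∩ Keanu: 13:35-14:25.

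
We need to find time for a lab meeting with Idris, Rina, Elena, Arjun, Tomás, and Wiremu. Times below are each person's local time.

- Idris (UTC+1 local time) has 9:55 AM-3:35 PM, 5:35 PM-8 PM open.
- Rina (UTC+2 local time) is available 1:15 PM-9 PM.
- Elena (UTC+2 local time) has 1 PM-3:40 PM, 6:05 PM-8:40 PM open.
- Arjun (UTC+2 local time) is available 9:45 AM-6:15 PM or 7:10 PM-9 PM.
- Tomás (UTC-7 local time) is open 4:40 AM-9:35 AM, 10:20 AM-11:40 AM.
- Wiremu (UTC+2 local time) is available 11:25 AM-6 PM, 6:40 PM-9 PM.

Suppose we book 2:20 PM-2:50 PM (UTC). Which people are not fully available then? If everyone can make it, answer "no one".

Elena, Idris

Idris in UTC: 08:55-14:35, 16:35-19:00 (subtract 1h to convert from UTC+1).
Rina in UTC: 11:15-19:00 (subtract 2h to convert from UTC+2).
Elena in UTC: 11:00-13:40, 16:05-18:40 (subtract 2h to convert from UTC+2).
Arjun in UTC: 07:45-16:15, 17:10-19:00 (subtract 2h to convert from UTC+2).
Tomás in UTC: 11:40-16:35, 17:20-18:40 (add 7h to convert from UTC-7).
Wiremu in UTC: 09:25-16:00, 16:40-19:00 (subtract 2h to convert from UTC+2).
Idris: not fully free for 14:20-14:50. Rina: free for 14:20-14:50. Elena: not fully free for 14:20-14:50. Arjun: free for 14:20-14:50. Tomás: free for 14:20-14:50. Wiremu: free for 14:20-14:50.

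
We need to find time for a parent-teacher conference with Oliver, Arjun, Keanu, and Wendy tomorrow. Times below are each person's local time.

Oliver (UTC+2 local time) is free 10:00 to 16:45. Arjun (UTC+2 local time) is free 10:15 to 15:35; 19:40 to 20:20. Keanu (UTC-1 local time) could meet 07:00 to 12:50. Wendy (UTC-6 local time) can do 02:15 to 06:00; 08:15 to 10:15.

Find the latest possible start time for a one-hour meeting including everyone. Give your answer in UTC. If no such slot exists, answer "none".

11:00

Oliver in UTC: 08:00-14:45 (subtract 2h to convert from UTC+2).
Arjun in UTC: 08:15-13:35, 17:40-18:20 (subtract 2h to convert from UTC+2).
Keanu in UTC: 08:00-13:50 (add 1h to convert from UTC-1).
Wendy in UTC: 08:15-12:00, 14:15-16:15 (add 6h to convert from UTC-6).
Oliver ∩ Arjun: 08:15-13:35.
Oliver ∩ Arjun ∩ Keanu: 08:15-13:35.
Oliver ∩ Arjun ∩ Keanu ∩ Wendy: 08:15-12:00.
So the common availability across everyone is 08:15-12:00.
The last common window of at least 60 minutes is 08:15-12:00; a 60-minute meeting can start as late as 11:00 and still end by 12:00.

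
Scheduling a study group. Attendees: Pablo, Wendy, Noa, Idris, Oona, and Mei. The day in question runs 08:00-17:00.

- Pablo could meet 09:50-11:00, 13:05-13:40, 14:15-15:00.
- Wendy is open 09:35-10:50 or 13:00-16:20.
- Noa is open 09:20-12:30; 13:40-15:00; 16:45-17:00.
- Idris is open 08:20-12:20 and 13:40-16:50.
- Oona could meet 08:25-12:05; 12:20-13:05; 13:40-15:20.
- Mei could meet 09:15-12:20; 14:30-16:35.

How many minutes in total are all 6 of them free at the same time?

90

Pablo ∩ Wendy: 09:50-10:50, 13:05-13:40, 14:15-15:00.
Pablo ∩ Wendy ∩ Noa: 09:50-10:50, 14:15-15:00.
Pablo ∩ Wendy ∩ Noa ∩ Idris: 09:50-10:50, 14:15-15:00.
Pablo ∩ Wendy ∩ Noa ∩ Idris ∩ Oona: 09:50-10:50, 14:15-15:00.
Pablo ∩ Wendy ∩ Noa ∩ Idris ∩ Oona ∩ Mei: 09:50-10:50, 14:30-15:00.
Summing the common windows: 60 + 30 = 90 minutes.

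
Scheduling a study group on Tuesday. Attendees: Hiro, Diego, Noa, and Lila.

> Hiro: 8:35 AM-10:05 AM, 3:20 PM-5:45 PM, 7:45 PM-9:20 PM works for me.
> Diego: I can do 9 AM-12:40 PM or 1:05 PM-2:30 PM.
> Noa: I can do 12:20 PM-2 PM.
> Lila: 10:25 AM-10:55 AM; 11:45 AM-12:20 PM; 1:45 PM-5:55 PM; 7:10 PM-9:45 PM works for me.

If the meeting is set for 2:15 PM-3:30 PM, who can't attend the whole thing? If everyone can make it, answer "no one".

Diego, Hiro, Noa

Hiro: not fully free for 14:15-15:30. Diego: not fully free for 14:15-15:30. Noa: not fully free for 14:15-15:30. Lila: free for 14:15-15:30.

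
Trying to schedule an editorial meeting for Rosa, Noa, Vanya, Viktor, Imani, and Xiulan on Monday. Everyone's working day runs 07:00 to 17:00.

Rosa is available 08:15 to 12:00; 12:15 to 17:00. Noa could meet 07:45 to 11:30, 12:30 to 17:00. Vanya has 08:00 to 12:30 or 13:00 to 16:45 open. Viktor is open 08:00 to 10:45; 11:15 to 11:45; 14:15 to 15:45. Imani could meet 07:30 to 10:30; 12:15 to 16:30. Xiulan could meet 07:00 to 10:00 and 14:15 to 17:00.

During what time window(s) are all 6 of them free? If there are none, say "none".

08:15-10:00, 14:15-15:45

Rosa ∩ Noa: 08:15-11:30, 12:30-17:00.
Rosa ∩ Noa ∩ Vanya: 08:15-11:30, 13:00-16:45.
Rosa ∩ Noa ∩ Vanya ∩ Viktor: 08:15-10:45, 11:15-11:30, 14:15-15:45.
Rosa ∩ Noa ∩ Vanya ∩ Viktor ∩ Imani: 08:15-10:30, 14:15-15:45.
Rosa ∩ Noa ∩ Vanya ∩ Viktor ∩ Imani ∩ Xiulan: 08:15-10:00, 14:15-15:45.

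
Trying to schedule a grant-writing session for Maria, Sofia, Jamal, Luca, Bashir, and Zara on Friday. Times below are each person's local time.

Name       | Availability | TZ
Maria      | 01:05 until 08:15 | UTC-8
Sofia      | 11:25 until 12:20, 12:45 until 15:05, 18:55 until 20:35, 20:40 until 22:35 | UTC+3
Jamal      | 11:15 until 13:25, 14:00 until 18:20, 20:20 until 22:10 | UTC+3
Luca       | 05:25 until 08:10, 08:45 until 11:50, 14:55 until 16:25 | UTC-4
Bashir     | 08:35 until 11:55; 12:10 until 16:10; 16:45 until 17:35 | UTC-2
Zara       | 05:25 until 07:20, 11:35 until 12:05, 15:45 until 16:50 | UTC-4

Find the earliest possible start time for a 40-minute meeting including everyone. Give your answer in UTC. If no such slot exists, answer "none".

Maria in UTC: 09:05-16:15 (add 8h to convert from UTC-8).
Sofia in UTC: 08:25-09:20, 09:45-12:05, 15:55-17:35, 17:40-19:35 (subtract 3h to convert from UTC+3).
Jamal in UTC: 08:15-10:25, 11:00-15:20, 17:20-19:10 (subtract 3h to convert from UTC+3).
Luca in UTC: 09:25-12:10, 12:45-15:50, 18:55-20:25 (add 4h to convert from UTC-4).
Bashir in UTC: 10:35-13:55, 14:10-18:10, 18:45-19:35 (add 2h to convert from UTC-2).
Zara in UTC: 09:25-11:20, 15:35-16:05, 19:45-20:50 (add 4h to convert from UTC-4).
Maria ∩ Sofia: 09:05-09:20, 09:45-12:05, 15:55-16:15.
Maria ∩ Sofia ∩ Jamal: 09:05-09:20, 09:45-10:25, 11:00-12:05.
Maria ∩ Sofia ∩ Jamal ∩ Luca: 09:45-10:25, 11:00-12:05.
Maria ∩ Sofia ∩ Jamal ∩ Luca ∩ Bashir: 11:00-12:05.
Maria ∩ Sofia ∩ Jamal ∩ Luca ∩ Bashir ∩ Zara: 11:00-11:20.
No common window is at least 40 minutes long.

none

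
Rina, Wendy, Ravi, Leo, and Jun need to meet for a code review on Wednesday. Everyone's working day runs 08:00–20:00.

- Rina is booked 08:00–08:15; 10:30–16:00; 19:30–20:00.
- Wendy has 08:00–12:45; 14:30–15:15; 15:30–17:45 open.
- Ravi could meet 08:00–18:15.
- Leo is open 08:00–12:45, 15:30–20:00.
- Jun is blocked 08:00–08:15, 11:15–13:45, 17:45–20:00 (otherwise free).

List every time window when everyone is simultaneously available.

08:15-10:30, 16:00-17:45

Rina free: 08:15-10:30, 16:00-19:30 (invert busy blocks within the working day).
Wendy free: 08:00-12:45, 14:30-15:15, 15:30-17:45.
Ravi free: 08:00-18:15.
Leo free: 08:00-12:45, 15:30-20:00.
Jun free: 08:15-11:15, 13:45-17:45 (invert busy blocks within the working day).
Rina ∩ Wendy: 08:15-10:30, 16:00-17:45.
Rina ∩ Wendy ∩ Ravi: 08:15-10:30, 16:00-17:45.
Rina ∩ Wendy ∩ Ravi ∩ Leo: 08:15-10:30, 16:00-17:45.
Rina ∩ Wendy ∩ Ravi ∩ Leo ∩ Jun: 08:15-10:30, 16:00-17:45.
So the common availability across everyone is 08:15-10:30, 16:00-17:45.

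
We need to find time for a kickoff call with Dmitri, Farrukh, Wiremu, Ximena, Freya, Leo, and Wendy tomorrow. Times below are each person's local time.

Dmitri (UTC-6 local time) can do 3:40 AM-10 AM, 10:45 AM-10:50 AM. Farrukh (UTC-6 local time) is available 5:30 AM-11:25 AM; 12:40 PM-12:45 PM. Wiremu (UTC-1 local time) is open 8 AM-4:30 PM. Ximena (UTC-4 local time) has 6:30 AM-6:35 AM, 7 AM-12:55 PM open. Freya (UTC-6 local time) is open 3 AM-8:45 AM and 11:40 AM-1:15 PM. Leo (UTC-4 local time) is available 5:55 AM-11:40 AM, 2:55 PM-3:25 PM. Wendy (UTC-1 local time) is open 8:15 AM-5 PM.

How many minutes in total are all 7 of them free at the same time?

Dmitri in UTC: 09:40-16:00, 16:45-16:50 (add 6h to convert from UTC-6).
Farrukh in UTC: 11:30-17:25, 18:40-18:45 (add 6h to convert from UTC-6).
Wiremu in UTC: 09:00-17:30 (add 1h to convert from UTC-1).
Ximena in UTC: 10:30-10:35, 11:00-16:55 (add 4h to convert from UTC-4).
Freya in UTC: 09:00-14:45, 17:40-19:15 (add 6h to convert from UTC-6).
Leo in UTC: 09:55-15:40, 18:55-19:25 (add 4h to convert from UTC-4).
Wendy in UTC: 09:15-18:00 (add 1h to convert from UTC-1).
Dmitri ∩ Farrukh: 11:30-16:00, 16:45-16:50.
Dmitri ∩ Farrukh ∩ Wiremu: 11:30-16:00, 16:45-16:50.
Dmitri ∩ Farrukh ∩ Wiremu ∩ Ximena: 11:30-16:00, 16:45-16:50.
Dmitri ∩ Farrukh ∩ Wiremu ∩ Ximena ∩ Freya: 11:30-14:45.
Dmitri ∩ Farrukh ∩ Wiremu ∩ Ximena ∩ Freya ∩ Leo: 11:30-14:45.
Dmitri ∩ Farrukh ∩ Wiremu ∩ Ximena ∩ Freya ∩ Leo ∩ Wendy: 11:30-14:45.
Those are the intersection windows.
That's a single block of 195 minutes.

195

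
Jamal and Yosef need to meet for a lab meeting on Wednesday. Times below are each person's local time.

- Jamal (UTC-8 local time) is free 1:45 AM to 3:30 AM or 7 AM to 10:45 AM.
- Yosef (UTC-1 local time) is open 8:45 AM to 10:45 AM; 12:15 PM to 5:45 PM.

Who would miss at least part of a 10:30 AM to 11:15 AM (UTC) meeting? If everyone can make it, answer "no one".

no one

Jamal in UTC: 09:45-11:30, 15:00-18:45 (add 8h to convert from UTC-8).
Yosef in UTC: 09:45-11:45, 13:15-18:45 (add 1h to convert from UTC-1).
Jamal: free for 10:30-11:15. Yosef: free for 10:30-11:15.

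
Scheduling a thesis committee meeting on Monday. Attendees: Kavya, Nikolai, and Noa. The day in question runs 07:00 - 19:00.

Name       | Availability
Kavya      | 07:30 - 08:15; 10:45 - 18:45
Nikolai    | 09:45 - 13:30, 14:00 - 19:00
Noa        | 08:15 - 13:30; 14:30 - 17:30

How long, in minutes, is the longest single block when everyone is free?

Kavya ∩ Nikolai: 10:45-13:30, 14:00-18:45.
Kavya ∩ Nikolai ∩ Noa: 10:45-13:30, 14:30-17:30.
The longest is 14:30-17:30 at 180 minutes.

180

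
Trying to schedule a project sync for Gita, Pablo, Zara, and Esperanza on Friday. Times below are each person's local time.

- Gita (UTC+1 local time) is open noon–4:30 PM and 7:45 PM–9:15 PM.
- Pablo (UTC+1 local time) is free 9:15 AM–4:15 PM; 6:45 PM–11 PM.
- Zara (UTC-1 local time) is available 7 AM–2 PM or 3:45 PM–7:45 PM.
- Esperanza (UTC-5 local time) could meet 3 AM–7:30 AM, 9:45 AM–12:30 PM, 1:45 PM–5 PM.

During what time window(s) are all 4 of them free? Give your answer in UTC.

11:00-12:30, 14:45-15:00, 18:45-20:15

Gita in UTC: 11:00-15:30, 18:45-20:15 (subtract 1h to convert from UTC+1).
Pablo in UTC: 08:15-15:15, 17:45-22:00 (subtract 1h to convert from UTC+1).
Zara in UTC: 08:00-15:00, 16:45-20:45 (add 1h to convert from UTC-1).
Esperanza in UTC: 08:00-12:30, 14:45-17:30, 18:45-22:00 (add 5h to convert from UTC-5).
Gita ∩ Pablo: 11:00-15:15, 18:45-20:15.
Gita ∩ Pablo ∩ Zara: 11:00-15:00, 18:45-20:15.
Gita ∩ Pablo ∩ Zara ∩ Esperanza: 11:00-12:30, 14:45-15:00, 18:45-20:15.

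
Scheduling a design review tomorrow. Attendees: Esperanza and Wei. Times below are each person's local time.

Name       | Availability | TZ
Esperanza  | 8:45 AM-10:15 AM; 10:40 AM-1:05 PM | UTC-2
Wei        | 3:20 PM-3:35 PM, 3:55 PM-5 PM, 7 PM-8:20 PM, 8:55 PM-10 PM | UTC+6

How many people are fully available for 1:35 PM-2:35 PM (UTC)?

Esperanza in UTC: 10:45-12:15, 12:40-15:05 (add 2h to convert from UTC-2).
Wei in UTC: 09:20-09:35, 09:55-11:00, 13:00-14:20, 14:55-16:00 (subtract 6h to convert from UTC+6).
Esperanza can make the full 13:35-14:35 slot — that's 1.

1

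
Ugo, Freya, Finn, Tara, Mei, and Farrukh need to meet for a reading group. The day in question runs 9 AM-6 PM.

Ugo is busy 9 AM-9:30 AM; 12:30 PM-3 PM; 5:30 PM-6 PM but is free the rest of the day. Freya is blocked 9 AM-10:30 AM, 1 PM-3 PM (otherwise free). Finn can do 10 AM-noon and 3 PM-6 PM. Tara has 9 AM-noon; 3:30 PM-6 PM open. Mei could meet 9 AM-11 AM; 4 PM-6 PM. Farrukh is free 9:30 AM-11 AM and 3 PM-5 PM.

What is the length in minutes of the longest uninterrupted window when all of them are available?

60

Ugo free: 09:30-12:30, 15:00-17:30 (invert busy blocks within the working day).
Freya free: 10:30-13:00, 15:00-18:00 (invert busy blocks within the working day).
Finn free: 10:00-12:00, 15:00-18:00.
Tara free: 09:00-12:00, 15:30-18:00.
Mei free: 09:00-11:00, 16:00-18:00.
Farrukh free: 09:30-11:00, 15:00-17:00.
Ugo ∩ Freya: 10:30-12:30, 15:00-17:30.
Ugo ∩ Freya ∩ Finn: 10:30-12:00, 15:00-17:30.
Ugo ∩ Freya ∩ Finn ∩ Tara: 10:30-12:00, 15:30-17:30.
Ugo ∩ Freya ∩ Finn ∩ Tara ∩ Mei: 10:30-11:00, 16:00-17:30.
Ugo ∩ Freya ∩ Finn ∩ Tara ∩ Mei ∩ Farrukh: 10:30-11:00, 16:00-17:00.
So the common availability across everyone is 10:30-11:00, 16:00-17:00.
The longest is 16:00-17:00 at 60 minutes.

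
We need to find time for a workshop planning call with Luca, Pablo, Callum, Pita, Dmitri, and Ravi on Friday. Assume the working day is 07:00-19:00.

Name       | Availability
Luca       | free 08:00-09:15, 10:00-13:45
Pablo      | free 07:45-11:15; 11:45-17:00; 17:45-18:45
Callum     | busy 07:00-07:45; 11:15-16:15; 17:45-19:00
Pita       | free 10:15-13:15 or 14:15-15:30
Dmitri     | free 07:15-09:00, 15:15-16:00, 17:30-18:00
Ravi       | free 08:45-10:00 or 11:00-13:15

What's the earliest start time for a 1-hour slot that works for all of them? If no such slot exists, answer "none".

none

Luca free: 08:00-09:15, 10:00-13:45.
Pablo free: 07:45-11:15, 11:45-17:00, 17:45-18:45.
Callum free: 07:45-11:15, 16:15-17:45 (invert busy blocks within the working day).
Pita free: 10:15-13:15, 14:15-15:30.
Dmitri free: 07:15-09:00, 15:15-16:00, 17:30-18:00.
Ravi free: 08:45-10:00, 11:00-13:15.
Luca ∩ Pablo: 08:00-09:15, 10:00-11:15, 11:45-13:45.
Luca ∩ Pablo ∩ Callum: 08:00-09:15, 10:00-11:15.
Luca ∩ Pablo ∩ Callum ∩ Pita: 10:15-11:15.
Luca ∩ Pablo ∩ Callum ∩ Pita ∩ Dmitri: ∅.
Luca ∩ Pablo ∩ Callum ∩ Pita ∩ Dmitri ∩ Ravi: ∅.
There is no time when everyone is free.
No common window is at least 60 minutes long.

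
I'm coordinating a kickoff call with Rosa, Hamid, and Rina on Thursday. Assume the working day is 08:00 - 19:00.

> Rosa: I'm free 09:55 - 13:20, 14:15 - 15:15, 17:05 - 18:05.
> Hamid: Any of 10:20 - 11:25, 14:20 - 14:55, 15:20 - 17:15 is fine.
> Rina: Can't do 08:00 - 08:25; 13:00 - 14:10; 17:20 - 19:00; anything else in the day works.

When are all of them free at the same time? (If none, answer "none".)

10:20-11:25, 14:20-14:55, 17:05-17:15

Rosa free: 09:55-13:20, 14:15-15:15, 17:05-18:05.
Hamid free: 10:20-11:25, 14:20-14:55, 15:20-17:15.
Rina free: 08:25-13:00, 14:10-17:20 (invert busy blocks within the working day).
Rosa ∩ Hamid: 10:20-11:25, 14:20-14:55, 17:05-17:15.
Rosa ∩ Hamid ∩ Rina: 10:20-11:25, 14:20-14:55, 17:05-17:15.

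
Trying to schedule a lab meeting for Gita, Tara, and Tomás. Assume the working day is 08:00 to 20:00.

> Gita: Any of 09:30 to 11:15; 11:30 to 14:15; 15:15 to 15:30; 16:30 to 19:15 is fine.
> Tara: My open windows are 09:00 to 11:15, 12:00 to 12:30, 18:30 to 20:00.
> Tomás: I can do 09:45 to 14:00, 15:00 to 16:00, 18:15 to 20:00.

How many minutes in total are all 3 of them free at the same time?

165

Gita ∩ Tara: 09:30-11:15, 12:00-12:30, 18:30-19:15.
Gita ∩ Tara ∩ Tomás: 09:45-11:15, 12:00-12:30, 18:30-19:15.
So the common availability across everyone is 09:45-11:15, 12:00-12:30, 18:30-19:15.
Summing the common windows: 90 + 30 + 45 = 165 minutes.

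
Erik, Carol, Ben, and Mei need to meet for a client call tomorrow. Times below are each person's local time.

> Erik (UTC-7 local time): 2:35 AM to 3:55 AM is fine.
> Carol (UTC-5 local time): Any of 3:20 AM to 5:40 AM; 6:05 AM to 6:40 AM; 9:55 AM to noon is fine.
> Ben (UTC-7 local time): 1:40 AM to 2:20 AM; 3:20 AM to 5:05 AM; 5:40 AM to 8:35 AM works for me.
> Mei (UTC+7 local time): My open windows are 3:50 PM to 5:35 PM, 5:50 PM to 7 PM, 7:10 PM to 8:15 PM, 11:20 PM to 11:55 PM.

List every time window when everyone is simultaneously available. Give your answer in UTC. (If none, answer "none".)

10:20-10:35

Erik in UTC: 09:35-10:55 (add 7h to convert from UTC-7).
Carol in UTC: 08:20-10:40, 11:05-11:40, 14:55-17:00 (add 5h to convert from UTC-5).
Ben in UTC: 08:40-09:20, 10:20-12:05, 12:40-15:35 (add 7h to convert from UTC-7).
Mei in UTC: 08:50-10:35, 10:50-12:00, 12:10-13:15, 16:20-16:55 (subtract 7h to convert from UTC+7).
Erik ∩ Carol: 09:35-10:40.
Erik ∩ Carol ∩ Ben: 10:20-10:40.
Erik ∩ Carol ∩ Ben ∩ Mei: 10:20-10:35.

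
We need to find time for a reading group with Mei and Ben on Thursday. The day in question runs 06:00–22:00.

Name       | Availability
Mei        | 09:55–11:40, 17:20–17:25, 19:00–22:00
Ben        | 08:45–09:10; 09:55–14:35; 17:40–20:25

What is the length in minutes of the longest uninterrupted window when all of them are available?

105

Mei ∩ Ben: 09:55-11:40, 19:00-20:25.
The longest is 09:55-11:40 at 105 minutes.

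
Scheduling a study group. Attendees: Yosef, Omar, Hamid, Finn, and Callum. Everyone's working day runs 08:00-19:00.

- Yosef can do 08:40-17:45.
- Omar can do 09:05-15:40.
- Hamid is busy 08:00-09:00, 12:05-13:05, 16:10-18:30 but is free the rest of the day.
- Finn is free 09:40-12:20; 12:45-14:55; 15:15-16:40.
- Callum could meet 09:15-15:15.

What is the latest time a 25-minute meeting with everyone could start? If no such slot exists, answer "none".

14:30

Yosef free: 08:40-17:45.
Omar free: 09:05-15:40.
Hamid free: 09:00-12:05, 13:05-16:10, 18:30-19:00 (invert busy blocks within the working day).
Finn free: 09:40-12:20, 12:45-14:55, 15:15-16:40.
Callum free: 09:15-15:15.
Yosef ∩ Omar: 09:05-15:40.
Yosef ∩ Omar ∩ Hamid: 09:05-12:05, 13:05-15:40.
Yosef ∩ Omar ∩ Hamid ∩ Finn: 09:40-12:05, 13:05-14:55, 15:15-15:40.
Yosef ∩ Omar ∩ Hamid ∩ Finn ∩ Callum: 09:40-12:05, 13:05-14:55.
So the common availability across everyone is 09:40-12:05, 13:05-14:55.
The last common window of at least 25 minutes is 13:05-14:55; a 25-minute meeting can start as late as 14:30 and still end by 14:55.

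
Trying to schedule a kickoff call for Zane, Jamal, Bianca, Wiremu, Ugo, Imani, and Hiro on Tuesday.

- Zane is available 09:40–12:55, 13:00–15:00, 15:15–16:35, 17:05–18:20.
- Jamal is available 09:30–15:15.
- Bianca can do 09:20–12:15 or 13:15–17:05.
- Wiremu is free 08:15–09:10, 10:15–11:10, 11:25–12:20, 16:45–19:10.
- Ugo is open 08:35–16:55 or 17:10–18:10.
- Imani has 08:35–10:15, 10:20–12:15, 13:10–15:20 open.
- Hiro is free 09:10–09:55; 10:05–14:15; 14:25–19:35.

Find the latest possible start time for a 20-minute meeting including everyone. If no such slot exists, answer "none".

Zane ∩ Jamal: 09:40-12:55, 13:00-15:00.
Zane ∩ Jamal ∩ Bianca: 09:40-12:15, 13:15-15:00.
Zane ∩ Jamal ∩ Bianca ∩ Wiremu: 10:15-11:10, 11:25-12:15.
Zane ∩ Jamal ∩ Bianca ∩ Wiremu ∩ Ugo: 10:15-11:10, 11:25-12:15.
Zane ∩ Jamal ∩ Bianca ∩ Wiremu ∩ Ugo ∩ Imani: 10:20-11:10, 11:25-12:15.
Zane ∩ Jamal ∩ Bianca ∩ Wiremu ∩ Ugo ∩ Imani ∩ Hiro: 10:20-11:10, 11:25-12:15.
So the common availability across everyone is 10:20-11:10, 11:25-12:15.
The last common window of at least 20 minutes is 11:25-12:15; a 20-minute meeting can start as late as 11:55 and still end by 12:15.

11:55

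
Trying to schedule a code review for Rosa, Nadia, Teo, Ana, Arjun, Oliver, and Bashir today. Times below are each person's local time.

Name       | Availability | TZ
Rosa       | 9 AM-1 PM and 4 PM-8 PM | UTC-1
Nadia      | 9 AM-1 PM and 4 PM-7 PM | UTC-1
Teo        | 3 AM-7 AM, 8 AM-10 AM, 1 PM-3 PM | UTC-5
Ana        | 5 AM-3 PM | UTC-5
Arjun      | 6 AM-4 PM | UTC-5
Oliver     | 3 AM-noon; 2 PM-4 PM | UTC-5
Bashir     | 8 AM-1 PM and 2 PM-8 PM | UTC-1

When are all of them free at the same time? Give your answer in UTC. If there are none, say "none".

11:00-12:00, 13:00-14:00, 19:00-20:00

Rosa in UTC: 10:00-14:00, 17:00-21:00 (add 1h to convert from UTC-1).
Nadia in UTC: 10:00-14:00, 17:00-20:00 (add 1h to convert from UTC-1).
Teo in UTC: 08:00-12:00, 13:00-15:00, 18:00-20:00 (add 5h to convert from UTC-5).
Ana in UTC: 10:00-20:00 (add 5h to convert from UTC-5).
Arjun in UTC: 11:00-21:00 (add 5h to convert from UTC-5).
Oliver in UTC: 08:00-17:00, 19:00-21:00 (add 5h to convert from UTC-5).
Bashir in UTC: 09:00-14:00, 15:00-21:00 (add 1h to convert from UTC-1).
Rosa ∩ Nadia: 10:00-14:00, 17:00-20:00.
Rosa ∩ Nadia ∩ Teo: 10:00-12:00, 13:00-14:00, 18:00-20:00.
Rosa ∩ Nadia ∩ Teo ∩ Ana: 10:00-12:00, 13:00-14:00, 18:00-20:00.
Rosa ∩ Nadia ∩ Teo ∩ Ana ∩ Arjun: 11:00-12:00, 13:00-14:00, 18:00-20:00.
Rosa ∩ Nadia ∩ Teo ∩ Ana ∩ Arjun ∩ Oliver: 11:00-12:00, 13:00-14:00, 19:00-20:00.
Rosa ∩ Nadia ∩ Teo ∩ Ana ∩ Arjun ∩ Oliver ∩ Bashir: 11:00-12:00, 13:00-14:00, 19:00-20:00.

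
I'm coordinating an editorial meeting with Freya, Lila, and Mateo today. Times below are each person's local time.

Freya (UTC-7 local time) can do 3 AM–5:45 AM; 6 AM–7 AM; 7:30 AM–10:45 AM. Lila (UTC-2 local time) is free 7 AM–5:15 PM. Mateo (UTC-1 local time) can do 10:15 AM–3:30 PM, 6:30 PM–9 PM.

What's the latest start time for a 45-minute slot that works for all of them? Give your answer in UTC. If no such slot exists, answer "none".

Freya in UTC: 10:00-12:45, 13:00-14:00, 14:30-17:45 (add 7h to convert from UTC-7).
Lila in UTC: 09:00-19:15 (add 2h to convert from UTC-2).
Mateo in UTC: 11:15-16:30, 19:30-22:00 (add 1h to convert from UTC-1).
Freya ∩ Lila: 10:00-12:45, 13:00-14:00, 14:30-17:45.
Freya ∩ Lila ∩ Mateo: 11:15-12:45, 13:00-14:00, 14:30-16:30.
So the common availability across everyone is 11:15-12:45, 13:00-14:00, 14:30-16:30.
The last common window of at least 45 minutes is 14:30-16:30; a 45-minute meeting can start as late as 15:45 and still end by 16:30.

15:45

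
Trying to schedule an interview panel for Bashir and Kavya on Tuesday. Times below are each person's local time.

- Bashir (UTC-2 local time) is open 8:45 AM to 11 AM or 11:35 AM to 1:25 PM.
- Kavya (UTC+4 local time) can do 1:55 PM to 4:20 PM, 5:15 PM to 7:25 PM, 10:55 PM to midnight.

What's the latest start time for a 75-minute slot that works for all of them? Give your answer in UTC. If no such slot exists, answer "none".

14:10

Bashir in UTC: 10:45-13:00, 13:35-15:25 (add 2h to convert from UTC-2).
Kavya in UTC: 09:55-12:20, 13:15-15:25, 18:55-20:00 (subtract 4h to convert from UTC+4).
Bashir ∩ Kavya: 10:45-12:20, 13:35-15:25.
The last common window of at least 75 minutes is 13:35-15:25; a 75-minute meeting can start as late as 14:10 and still end by 15:25.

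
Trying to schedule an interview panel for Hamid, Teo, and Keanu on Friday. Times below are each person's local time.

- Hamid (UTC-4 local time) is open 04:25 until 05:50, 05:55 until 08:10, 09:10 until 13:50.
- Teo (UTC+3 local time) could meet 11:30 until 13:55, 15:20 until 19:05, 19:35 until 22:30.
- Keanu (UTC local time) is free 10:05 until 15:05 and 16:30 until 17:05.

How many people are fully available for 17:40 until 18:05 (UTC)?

Hamid in UTC: 08:25-09:50, 09:55-12:10, 13:10-17:50 (add 4h to convert from UTC-4).
Teo in UTC: 08:30-10:55, 12:20-16:05, 16:35-19:30 (subtract 3h to convert from UTC+3).
Keanu in UTC: 10:05-15:05, 16:30-17:05.
Teo can make the full 17:40-18:05 slot — that's 1.

1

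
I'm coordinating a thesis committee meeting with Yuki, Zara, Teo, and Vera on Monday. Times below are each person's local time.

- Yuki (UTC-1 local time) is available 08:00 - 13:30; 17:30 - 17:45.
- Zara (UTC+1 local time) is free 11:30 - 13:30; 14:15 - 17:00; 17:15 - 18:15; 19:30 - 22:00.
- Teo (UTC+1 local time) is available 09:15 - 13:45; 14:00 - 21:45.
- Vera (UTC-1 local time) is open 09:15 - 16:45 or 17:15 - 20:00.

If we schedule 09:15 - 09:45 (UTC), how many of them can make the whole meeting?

Yuki in UTC: 09:00-14:30, 18:30-18:45 (add 1h to convert from UTC-1).
Zara in UTC: 10:30-12:30, 13:15-16:00, 16:15-17:15, 18:30-21:00 (subtract 1h to convert from UTC+1).
Teo in UTC: 08:15-12:45, 13:00-20:45 (subtract 1h to convert from UTC+1).
Vera in UTC: 10:15-17:45, 18:15-21:00 (add 1h to convert from UTC-1).
Yuki and Teo can make the full 09:15-09:45 slot — that's 2.

2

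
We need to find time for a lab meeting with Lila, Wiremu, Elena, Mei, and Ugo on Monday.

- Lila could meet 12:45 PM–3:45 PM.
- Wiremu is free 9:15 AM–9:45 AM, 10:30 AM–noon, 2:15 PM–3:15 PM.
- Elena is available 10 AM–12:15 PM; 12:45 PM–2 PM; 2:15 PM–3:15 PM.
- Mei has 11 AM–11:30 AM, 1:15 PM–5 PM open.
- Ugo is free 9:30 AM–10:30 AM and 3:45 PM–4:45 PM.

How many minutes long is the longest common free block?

0

Lila ∩ Wiremu: 14:15-15:15.
Lila ∩ Wiremu ∩ Elena: 14:15-15:15.
Lila ∩ Wiremu ∩ Elena ∩ Mei: 14:15-15:15.
Lila ∩ Wiremu ∩ Elena ∩ Mei ∩ Ugo: ∅.
There is no time when everyone is free.
No common window exists, so the longest block is 0 minutes.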